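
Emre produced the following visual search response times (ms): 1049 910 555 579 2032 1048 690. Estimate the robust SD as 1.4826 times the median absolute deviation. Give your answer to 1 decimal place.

326.2 ms

Sorted: 555, 579, 690, 910, 1048, 1049, 2032 → median = 910
|x − 910| sorted: 0, 138, 139, 220, 331, 355, 1122 → MAD = 220
Robust SD ≈ 1.4826 × 220 = 326.172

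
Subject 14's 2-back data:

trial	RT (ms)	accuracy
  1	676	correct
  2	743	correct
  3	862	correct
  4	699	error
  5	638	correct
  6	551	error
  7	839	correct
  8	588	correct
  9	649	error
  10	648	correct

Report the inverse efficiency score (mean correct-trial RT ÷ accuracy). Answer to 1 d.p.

Correct trials (n=7): 676, 743, 862, 638, 839, 588, 648
Mean correct RT = 4994/7 = 713.4286 ms
Proportion correct = 7/10
IES = 713.4286 / (7/10) = 1019.184 ms

1019.2 ms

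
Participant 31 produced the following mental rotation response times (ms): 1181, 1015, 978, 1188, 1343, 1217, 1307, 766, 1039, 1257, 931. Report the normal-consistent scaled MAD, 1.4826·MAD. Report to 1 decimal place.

Sorted: 766, 931, 978, 1015, 1039, 1181, 1188, 1217, 1257, 1307, 1343 → median = 1181
|x − 1181| sorted: 0, 7, 36, 76, 126, 142, 162, 166, 203, 250, 415 → MAD = 142
Robust SD ≈ 1.4826 × 142 = 210.529

210.5 ms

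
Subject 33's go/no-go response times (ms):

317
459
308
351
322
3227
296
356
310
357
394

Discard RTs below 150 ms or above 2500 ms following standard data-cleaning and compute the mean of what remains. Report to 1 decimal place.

Excluded: 3227
Retained (n=10): Σ = 3470
Mean = 3470/10 = 347.0000

347.0 ms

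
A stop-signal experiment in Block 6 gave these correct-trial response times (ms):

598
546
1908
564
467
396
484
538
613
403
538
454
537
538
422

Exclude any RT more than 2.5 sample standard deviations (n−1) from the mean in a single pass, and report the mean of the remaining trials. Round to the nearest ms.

507 ms

n = 15, ΣRT = 9006, M = 600.400
Σ(x−M)² = 1895317.60; s = √(1895317.60/14) = 367.940
Cutoffs: 600.400 ± 2.5·367.940 → [-319.4, 1520.2]
Outside: 1908 → excluded.
Retained (n=14): Σ = 7098, mean = 7098/14 = 507.000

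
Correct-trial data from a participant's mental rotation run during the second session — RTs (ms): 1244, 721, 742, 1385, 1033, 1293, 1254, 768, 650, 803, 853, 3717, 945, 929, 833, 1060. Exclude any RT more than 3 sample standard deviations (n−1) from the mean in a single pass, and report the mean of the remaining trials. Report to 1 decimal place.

n = 16, ΣRT = 18230, M = 1139.375
Σ(x−M)² = 7851199.75; s = √(7851199.75/15) = 723.473
Cutoffs: 1139.375 ± 3·723.473 → [-1031.0, 3309.8]
Outside: 3717 → excluded.
Retained (n=15): Σ = 14513, mean = 14513/15 = 967.533

967.5 ms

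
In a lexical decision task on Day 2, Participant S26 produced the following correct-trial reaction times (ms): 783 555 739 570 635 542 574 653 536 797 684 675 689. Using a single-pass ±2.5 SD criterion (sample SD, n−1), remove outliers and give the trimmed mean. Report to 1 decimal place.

648.6 ms

n = 13, ΣRT = 8432, M = 648.615
Σ(x−M)² = 96591.08; s = √(96591.08/12) = 89.718
Cutoffs: 648.615 ± 2.5·89.718 → [424.3, 872.9]
No RTs fall outside the cutoffs; all 13 retained. Mean = 8432/13 = 648.615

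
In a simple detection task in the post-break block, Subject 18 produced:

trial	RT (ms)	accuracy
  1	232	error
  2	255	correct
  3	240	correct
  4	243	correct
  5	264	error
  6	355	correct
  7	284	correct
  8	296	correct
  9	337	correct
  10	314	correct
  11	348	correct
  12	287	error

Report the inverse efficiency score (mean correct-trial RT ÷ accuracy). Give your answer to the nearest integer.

396 ms

Correct trials (n=9): 255, 240, 243, 355, 284, 296, 337, 314, 348
Mean correct RT = 2672/9 = 296.8889 ms
Proportion correct = 9/12
IES = 296.8889 / (9/12) = 395.852 ms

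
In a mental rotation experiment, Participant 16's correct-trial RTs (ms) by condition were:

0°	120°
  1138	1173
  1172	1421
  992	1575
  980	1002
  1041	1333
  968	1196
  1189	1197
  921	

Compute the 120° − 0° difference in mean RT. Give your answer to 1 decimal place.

M(0°) = 8401/8 = 1050.125
M(120°) = 8897/7 = 1271.000
Difference = 1271.000 − 1050.125 = 220.875 ms

220.9 ms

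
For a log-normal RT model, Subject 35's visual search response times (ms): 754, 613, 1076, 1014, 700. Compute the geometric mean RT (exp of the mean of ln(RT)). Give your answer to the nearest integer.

812 ms

ln(RT): 6.6254, 6.4184, 6.9810, 6.9217, 6.5511
Mean ln(RT) = 33.4975/5 = 6.69950
Geometric mean = exp(6.69950) = 812.00 ms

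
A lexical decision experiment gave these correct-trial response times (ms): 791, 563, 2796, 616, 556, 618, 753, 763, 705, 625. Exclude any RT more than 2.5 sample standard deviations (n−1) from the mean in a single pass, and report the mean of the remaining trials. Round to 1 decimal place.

n = 10, ΣRT = 8786, M = 878.600
Σ(x−M)² = 4148230.40; s = √(4148230.40/9) = 678.907
Cutoffs: 878.600 ± 2.5·678.907 → [-818.7, 2575.9]
Outside: 2796 → excluded.
Retained (n=9): Σ = 5990, mean = 5990/9 = 665.556

665.6 ms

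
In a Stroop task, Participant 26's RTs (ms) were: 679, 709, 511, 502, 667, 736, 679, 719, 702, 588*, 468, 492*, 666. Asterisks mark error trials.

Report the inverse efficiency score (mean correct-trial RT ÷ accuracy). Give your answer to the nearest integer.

756 ms

Correct trials (n=11): 679, 709, 511, 502, 667, 736, 679, 719, 702, 468, 666
Mean correct RT = 7038/11 = 639.8182 ms
Proportion correct = 11/13
IES = 639.8182 / (11/13) = 756.149 ms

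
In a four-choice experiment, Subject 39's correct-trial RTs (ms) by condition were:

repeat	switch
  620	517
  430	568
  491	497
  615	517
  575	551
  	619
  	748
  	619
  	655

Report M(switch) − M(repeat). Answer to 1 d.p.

41.7 ms

M(repeat) = 2731/5 = 546.200
M(switch) = 5291/9 = 587.889
Difference = 587.889 − 546.200 = 41.689 ms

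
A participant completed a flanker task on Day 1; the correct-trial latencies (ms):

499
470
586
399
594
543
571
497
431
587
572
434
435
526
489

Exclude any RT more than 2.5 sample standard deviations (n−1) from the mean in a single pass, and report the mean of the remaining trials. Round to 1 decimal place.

508.9 ms

n = 15, ΣRT = 7633, M = 508.867
Σ(x−M)² = 59945.73; s = √(59945.73/14) = 65.436
Cutoffs: 508.867 ± 2.5·65.436 → [345.3, 672.5]
No RTs fall outside the cutoffs; all 15 retained. Mean = 7633/15 = 508.867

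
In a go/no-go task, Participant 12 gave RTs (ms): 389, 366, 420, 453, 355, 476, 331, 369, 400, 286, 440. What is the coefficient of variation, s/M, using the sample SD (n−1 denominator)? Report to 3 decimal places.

0.144

n = 11, Σ = 4285, M = 389.5455
Σ(x−M)² = 31402.727; s = √(31402.727/10) = 56.0381
CV = 56.0381 / 389.5455 = 0.14386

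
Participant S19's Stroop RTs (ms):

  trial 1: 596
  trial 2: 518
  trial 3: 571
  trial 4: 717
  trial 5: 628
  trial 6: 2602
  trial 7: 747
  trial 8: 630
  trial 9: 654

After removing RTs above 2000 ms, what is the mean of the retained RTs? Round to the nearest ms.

633 ms

Excluded: 2602
Retained (n=8): Σ = 5061
Mean = 5061/8 = 632.6250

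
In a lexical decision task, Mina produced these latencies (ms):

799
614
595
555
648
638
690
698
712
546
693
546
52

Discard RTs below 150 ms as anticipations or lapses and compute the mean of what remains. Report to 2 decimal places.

Excluded: 52
Retained (n=12): Σ = 7734
Mean = 7734/12 = 644.5000

644.50 ms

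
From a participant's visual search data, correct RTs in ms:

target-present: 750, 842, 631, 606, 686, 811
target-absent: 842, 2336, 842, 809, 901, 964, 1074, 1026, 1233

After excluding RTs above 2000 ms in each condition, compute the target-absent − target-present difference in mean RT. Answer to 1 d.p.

240.4 ms

target-absent: exclude 2336
M(target-present) = 4326/6 = 721.000
M(target-absent) = 7691/8 = 961.375
Difference = 961.375 − 721.000 = 240.375 ms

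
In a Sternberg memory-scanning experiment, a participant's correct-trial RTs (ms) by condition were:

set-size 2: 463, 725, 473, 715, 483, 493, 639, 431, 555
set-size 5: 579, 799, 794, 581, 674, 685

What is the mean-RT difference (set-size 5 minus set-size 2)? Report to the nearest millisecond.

132 ms

M(set-size 2) = 4977/9 = 553.000
M(set-size 5) = 4112/6 = 685.333
Difference = 685.333 − 553.000 = 132.333 ms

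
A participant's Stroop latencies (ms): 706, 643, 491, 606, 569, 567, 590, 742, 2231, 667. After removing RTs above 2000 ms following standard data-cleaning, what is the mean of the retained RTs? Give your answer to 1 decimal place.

Excluded: 2231
Retained (n=9): Σ = 5581
Mean = 5581/9 = 620.1111

620.1 ms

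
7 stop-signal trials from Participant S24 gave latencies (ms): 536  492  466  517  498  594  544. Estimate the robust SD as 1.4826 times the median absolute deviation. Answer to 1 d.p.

Sorted: 466, 492, 498, 517, 536, 544, 594 → median = 517
|x − 517| sorted: 0, 19, 19, 25, 27, 51, 77 → MAD = 25
Robust SD ≈ 1.4826 × 25 = 37.065

37.1 ms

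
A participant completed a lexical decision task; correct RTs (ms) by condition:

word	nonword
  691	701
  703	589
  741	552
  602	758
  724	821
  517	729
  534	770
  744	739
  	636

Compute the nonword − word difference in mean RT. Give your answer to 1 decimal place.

42.4 ms

M(word) = 5256/8 = 657.000
M(nonword) = 6295/9 = 699.444
Difference = 699.444 − 657.000 = 42.444 ms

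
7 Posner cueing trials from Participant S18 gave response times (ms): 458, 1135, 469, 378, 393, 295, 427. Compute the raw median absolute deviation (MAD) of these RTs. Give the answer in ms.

Sorted: 295, 378, 393, 427, 458, 469, 1135 → median = 427
|x − 427|: 31, 708, 42, 49, 34, 132, 0
Sorted deviations: 0, 31, 34, 42, 49, 132, 708 → MAD = 42

42 ms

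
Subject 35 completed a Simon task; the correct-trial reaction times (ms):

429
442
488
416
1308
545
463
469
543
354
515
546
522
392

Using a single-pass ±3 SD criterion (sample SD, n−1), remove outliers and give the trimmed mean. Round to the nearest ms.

n = 14, ΣRT = 7432, M = 530.857
Σ(x−M)² = 697147.71; s = √(697147.71/13) = 231.574
Cutoffs: 530.857 ± 3·231.574 → [-163.9, 1225.6]
Outside: 1308 → excluded.
Retained (n=13): Σ = 6124, mean = 6124/13 = 471.077

471 ms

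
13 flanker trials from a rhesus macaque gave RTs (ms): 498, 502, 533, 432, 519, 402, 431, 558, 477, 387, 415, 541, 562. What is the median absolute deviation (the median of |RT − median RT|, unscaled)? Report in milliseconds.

60 ms

Sorted: 387, 402, 415, 431, 432, 477, 498, 502, 519, 533, 541, 558, 562 → median = 498
|x − 498|: 0, 4, 35, 66, 21, 96, 67, 60, 21, 111, 83, 43, 64
Sorted deviations: 0, 4, 21, 21, 35, 43, 60, 64, 66, 67, 83, 96, 111 → MAD = 60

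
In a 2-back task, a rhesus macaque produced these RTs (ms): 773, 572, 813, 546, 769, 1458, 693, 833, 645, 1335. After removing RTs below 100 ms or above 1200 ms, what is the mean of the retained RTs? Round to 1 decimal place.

Excluded: 1335, 1458
Retained (n=8): Σ = 5644
Mean = 5644/8 = 705.5000

705.5 ms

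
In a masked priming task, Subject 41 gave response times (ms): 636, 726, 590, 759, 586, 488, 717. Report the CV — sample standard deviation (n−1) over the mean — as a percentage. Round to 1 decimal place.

15.0%

n = 7, Σ = 4502, M = 643.1429
Σ(x−M)² = 55952.857; s = √(55952.857/6) = 96.5685
CV = 96.5685 / 643.1429 = 0.15015 = 15.015%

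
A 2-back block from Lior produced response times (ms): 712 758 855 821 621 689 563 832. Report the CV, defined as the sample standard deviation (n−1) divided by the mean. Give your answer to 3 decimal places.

n = 8, Σ = 5851, M = 731.3750
Σ(x−M)² = 76853.875; s = √(76853.875/7) = 104.7813
CV = 104.7813 / 731.3750 = 0.14327

0.143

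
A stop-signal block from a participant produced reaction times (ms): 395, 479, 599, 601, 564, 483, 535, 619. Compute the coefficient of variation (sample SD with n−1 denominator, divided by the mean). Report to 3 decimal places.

0.145

n = 8, Σ = 4275, M = 534.3750
Σ(x−M)² = 41785.875; s = √(41785.875/7) = 77.2620
CV = 77.2620 / 534.3750 = 0.14458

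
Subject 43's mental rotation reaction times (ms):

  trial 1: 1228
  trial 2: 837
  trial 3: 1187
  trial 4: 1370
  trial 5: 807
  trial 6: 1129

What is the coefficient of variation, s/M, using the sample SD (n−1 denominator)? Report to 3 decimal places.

0.206

n = 6, Σ = 6558, M = 1093.0000
Σ(x−M)² = 252418.000; s = √(252418.000/5) = 224.6856
CV = 224.6856 / 1093.0000 = 0.20557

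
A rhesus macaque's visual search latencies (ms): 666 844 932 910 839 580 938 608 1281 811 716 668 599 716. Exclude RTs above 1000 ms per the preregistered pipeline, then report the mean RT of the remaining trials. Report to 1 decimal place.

755.9 ms

Excluded: 1281
Retained (n=13): Σ = 9827
Mean = 9827/13 = 755.9231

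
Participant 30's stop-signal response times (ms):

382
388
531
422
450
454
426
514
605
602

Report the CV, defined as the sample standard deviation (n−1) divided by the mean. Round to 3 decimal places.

n = 10, Σ = 4774, M = 477.4000
Σ(x−M)² = 60122.400; s = √(60122.400/9) = 81.7329
CV = 81.7329 / 477.4000 = 0.17120

0.171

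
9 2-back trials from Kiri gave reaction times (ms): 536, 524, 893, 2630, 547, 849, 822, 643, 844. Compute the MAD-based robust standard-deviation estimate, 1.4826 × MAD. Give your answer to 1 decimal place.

Sorted: 524, 536, 547, 643, 822, 844, 849, 893, 2630 → median = 822
|x − 822| sorted: 0, 22, 27, 71, 179, 275, 286, 298, 1808 → MAD = 179
Robust SD ≈ 1.4826 × 179 = 265.385

265.4 ms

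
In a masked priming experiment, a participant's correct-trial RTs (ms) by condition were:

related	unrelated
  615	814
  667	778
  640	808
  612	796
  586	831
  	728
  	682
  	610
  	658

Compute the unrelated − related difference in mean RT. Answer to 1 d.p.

121.0 ms

M(related) = 3120/5 = 624.000
M(unrelated) = 6705/9 = 745.000
Difference = 745.000 − 624.000 = 121.000 ms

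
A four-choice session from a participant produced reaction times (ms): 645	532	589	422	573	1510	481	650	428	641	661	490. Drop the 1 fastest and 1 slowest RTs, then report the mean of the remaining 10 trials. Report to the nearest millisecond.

569 ms

Sorted: 422, 428, 481, 490, 532, 573, 589, 641, 645, 650, 661, 1510
Drop lowest 1 (422) and highest 1 (1510)
Remaining (n=10): Σ = 5690, mean = 5690/10 = 569.000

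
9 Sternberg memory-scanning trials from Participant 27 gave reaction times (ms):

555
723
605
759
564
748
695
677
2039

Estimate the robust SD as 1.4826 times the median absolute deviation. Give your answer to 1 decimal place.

94.9 ms

Sorted: 555, 564, 605, 677, 695, 723, 748, 759, 2039 → median = 695
|x − 695| sorted: 0, 18, 28, 53, 64, 90, 131, 140, 1344 → MAD = 64
Robust SD ≈ 1.4826 × 64 = 94.886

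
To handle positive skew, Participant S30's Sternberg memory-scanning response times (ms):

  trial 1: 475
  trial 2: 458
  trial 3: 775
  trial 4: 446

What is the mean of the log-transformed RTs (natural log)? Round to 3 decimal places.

ln(RT): 6.1633, 6.1269, 6.6529, 6.1003
Σ ln(RT) = 25.0434
Mean = 25.0434/4 = 6.26084

6.261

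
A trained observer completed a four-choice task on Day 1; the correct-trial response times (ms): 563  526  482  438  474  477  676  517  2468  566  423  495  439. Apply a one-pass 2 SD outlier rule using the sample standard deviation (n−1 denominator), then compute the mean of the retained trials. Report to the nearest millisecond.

506 ms

n = 13, ΣRT = 8544, M = 657.231
Σ(x−M)² = 3606958.31; s = √(3606958.31/12) = 548.252
Cutoffs: 657.231 ± 2·548.252 → [-439.3, 1753.7]
Outside: 2468 → excluded.
Retained (n=12): Σ = 6076, mean = 6076/12 = 506.333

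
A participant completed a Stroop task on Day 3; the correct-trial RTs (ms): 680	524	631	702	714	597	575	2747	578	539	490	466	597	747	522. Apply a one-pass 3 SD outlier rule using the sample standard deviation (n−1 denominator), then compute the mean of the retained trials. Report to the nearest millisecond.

n = 15, ΣRT = 11109, M = 740.600
Σ(x−M)² = 4412217.60; s = √(4412217.60/14) = 561.390
Cutoffs: 740.600 ± 3·561.390 → [-943.6, 2424.8]
Outside: 2747 → excluded.
Retained (n=14): Σ = 8362, mean = 8362/14 = 597.286

597 ms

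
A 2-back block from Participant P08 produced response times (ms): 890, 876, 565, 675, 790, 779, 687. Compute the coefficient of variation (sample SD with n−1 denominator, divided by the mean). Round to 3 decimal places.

n = 7, Σ = 5262, M = 751.7143
Σ(x−M)² = 81715.429; s = √(81715.429/6) = 116.7015
CV = 116.7015 / 751.7143 = 0.15525

0.155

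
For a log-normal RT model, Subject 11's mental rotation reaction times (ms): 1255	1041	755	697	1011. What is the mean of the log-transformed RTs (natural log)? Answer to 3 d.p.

6.835

ln(RT): 7.1349, 6.9479, 6.6267, 6.5468, 6.9187
Σ ln(RT) = 34.1750
Mean = 34.1750/5 = 6.83501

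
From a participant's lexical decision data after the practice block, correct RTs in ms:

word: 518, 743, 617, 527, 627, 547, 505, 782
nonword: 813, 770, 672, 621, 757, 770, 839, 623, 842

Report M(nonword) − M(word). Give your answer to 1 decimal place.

M(word) = 4866/8 = 608.250
M(nonword) = 6707/9 = 745.222
Difference = 745.222 − 608.250 = 136.972 ms

137.0 ms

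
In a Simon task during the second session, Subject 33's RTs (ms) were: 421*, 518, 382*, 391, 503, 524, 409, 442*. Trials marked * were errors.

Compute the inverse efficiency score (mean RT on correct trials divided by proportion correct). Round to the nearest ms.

Correct trials (n=5): 518, 391, 503, 524, 409
Mean correct RT = 2345/5 = 469.0000 ms
Proportion correct = 5/8
IES = 469.0000 / (5/8) = 750.400 ms

750 ms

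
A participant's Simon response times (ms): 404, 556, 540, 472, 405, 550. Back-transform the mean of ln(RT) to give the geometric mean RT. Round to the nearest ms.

483 ms

ln(RT): 6.0014, 6.3208, 6.2916, 6.1570, 6.0039, 6.3099
Mean ln(RT) = 37.0845/6 = 6.18076
Geometric mean = exp(6.18076) = 483.36 ms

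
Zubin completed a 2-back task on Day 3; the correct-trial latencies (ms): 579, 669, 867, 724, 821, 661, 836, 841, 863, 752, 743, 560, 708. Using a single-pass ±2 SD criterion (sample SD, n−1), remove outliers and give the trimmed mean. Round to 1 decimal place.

740.3 ms

n = 13, ΣRT = 9624, M = 740.308
Σ(x−M)² = 128270.77; s = √(128270.77/12) = 103.389
Cutoffs: 740.308 ± 2·103.389 → [533.5, 947.1]
No RTs fall outside the cutoffs; all 13 retained. Mean = 9624/13 = 740.308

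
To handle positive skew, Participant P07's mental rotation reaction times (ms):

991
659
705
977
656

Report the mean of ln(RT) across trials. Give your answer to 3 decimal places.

ln(RT): 6.8987, 6.4907, 6.5582, 6.8845, 6.4862
Σ ln(RT) = 33.3183
Mean = 33.3183/5 = 6.66366

6.664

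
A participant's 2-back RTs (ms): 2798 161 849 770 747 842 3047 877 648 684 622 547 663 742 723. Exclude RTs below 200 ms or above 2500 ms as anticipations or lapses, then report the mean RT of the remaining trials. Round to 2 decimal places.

Excluded: 161, 2798, 3047
Retained (n=12): Σ = 8714
Mean = 8714/12 = 726.1667

726.17 ms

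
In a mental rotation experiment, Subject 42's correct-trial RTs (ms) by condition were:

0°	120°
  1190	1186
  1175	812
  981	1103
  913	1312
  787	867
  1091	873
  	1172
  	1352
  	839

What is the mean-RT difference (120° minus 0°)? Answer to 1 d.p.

34.5 ms

M(0°) = 6137/6 = 1022.833
M(120°) = 9516/9 = 1057.333
Difference = 1057.333 − 1022.833 = 34.500 ms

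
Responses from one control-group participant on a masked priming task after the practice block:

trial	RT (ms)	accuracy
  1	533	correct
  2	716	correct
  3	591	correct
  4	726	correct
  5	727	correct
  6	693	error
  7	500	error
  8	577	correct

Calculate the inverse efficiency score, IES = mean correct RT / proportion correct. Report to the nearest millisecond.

Correct trials (n=6): 533, 716, 591, 726, 727, 577
Mean correct RT = 3870/6 = 645.0000 ms
Proportion correct = 6/8
IES = 645.0000 / (6/8) = 860.000 ms

860 ms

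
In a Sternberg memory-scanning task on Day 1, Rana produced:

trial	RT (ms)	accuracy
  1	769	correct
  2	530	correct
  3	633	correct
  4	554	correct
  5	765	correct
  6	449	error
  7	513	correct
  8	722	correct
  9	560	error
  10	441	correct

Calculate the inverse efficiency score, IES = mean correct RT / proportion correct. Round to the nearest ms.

Correct trials (n=8): 769, 530, 633, 554, 765, 513, 722, 441
Mean correct RT = 4927/8 = 615.8750 ms
Proportion correct = 8/10
IES = 615.8750 / (8/10) = 769.844 ms

770 ms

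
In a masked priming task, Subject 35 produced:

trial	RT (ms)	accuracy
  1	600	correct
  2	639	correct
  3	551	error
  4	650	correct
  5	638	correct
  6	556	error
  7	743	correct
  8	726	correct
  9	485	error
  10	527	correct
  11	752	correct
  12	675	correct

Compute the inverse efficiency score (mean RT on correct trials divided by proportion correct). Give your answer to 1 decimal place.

881.5 ms

Correct trials (n=9): 600, 639, 650, 638, 743, 726, 527, 752, 675
Mean correct RT = 5950/9 = 661.1111 ms
Proportion correct = 9/12
IES = 661.1111 / (9/12) = 881.481 ms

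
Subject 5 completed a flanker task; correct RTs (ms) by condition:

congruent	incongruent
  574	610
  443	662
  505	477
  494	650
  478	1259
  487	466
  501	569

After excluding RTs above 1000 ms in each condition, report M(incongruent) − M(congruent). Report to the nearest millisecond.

75 ms

incongruent: exclude 1259
M(congruent) = 3482/7 = 497.429
M(incongruent) = 3434/6 = 572.333
Difference = 572.333 − 497.429 = 74.905 ms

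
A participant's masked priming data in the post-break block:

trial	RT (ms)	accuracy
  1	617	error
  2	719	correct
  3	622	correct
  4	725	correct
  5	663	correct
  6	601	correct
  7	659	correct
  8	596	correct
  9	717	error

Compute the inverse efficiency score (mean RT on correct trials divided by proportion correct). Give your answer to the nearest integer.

842 ms

Correct trials (n=7): 719, 622, 725, 663, 601, 659, 596
Mean correct RT = 4585/7 = 655.0000 ms
Proportion correct = 7/9
IES = 655.0000 / (7/9) = 842.143 ms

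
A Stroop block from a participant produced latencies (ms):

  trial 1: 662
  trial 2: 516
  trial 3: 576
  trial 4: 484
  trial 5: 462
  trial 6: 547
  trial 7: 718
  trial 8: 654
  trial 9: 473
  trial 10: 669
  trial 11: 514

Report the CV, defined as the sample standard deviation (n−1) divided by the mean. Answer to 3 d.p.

0.159

n = 11, Σ = 6275, M = 570.4545
Σ(x−M)² = 82308.727; s = √(82308.727/10) = 90.7242
CV = 90.7242 / 570.4545 = 0.15904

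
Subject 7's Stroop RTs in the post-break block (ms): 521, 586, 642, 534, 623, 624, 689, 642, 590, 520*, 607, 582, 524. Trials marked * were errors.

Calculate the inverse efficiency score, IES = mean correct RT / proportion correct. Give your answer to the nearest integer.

Correct trials (n=12): 521, 586, 642, 534, 623, 624, 689, 642, 590, 607, 582, 524
Mean correct RT = 7164/12 = 597.0000 ms
Proportion correct = 12/13
IES = 597.0000 / (12/13) = 646.750 ms

647 ms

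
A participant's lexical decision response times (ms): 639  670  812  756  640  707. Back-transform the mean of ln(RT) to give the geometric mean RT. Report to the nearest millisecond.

ln(RT): 6.4599, 6.5073, 6.6995, 6.6280, 6.4615, 6.5610
Mean ln(RT) = 39.3172/6 = 6.55287
Geometric mean = exp(6.55287) = 701.25 ms

701 ms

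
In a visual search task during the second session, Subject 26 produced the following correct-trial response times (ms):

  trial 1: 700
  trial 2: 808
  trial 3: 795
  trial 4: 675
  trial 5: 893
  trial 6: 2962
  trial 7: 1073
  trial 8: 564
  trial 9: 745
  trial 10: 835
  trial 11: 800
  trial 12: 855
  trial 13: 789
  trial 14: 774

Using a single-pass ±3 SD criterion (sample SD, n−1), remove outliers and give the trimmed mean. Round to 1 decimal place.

792.8 ms

n = 14, ΣRT = 13268, M = 947.714
Σ(x−M)² = 4541430.86; s = √(4541430.86/13) = 591.051
Cutoffs: 947.714 ± 3·591.051 → [-825.4, 2720.9]
Outside: 2962 → excluded.
Retained (n=13): Σ = 10306, mean = 10306/13 = 792.769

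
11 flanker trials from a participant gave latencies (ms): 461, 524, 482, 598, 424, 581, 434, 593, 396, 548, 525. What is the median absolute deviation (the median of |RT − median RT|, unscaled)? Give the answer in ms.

Sorted: 396, 424, 434, 461, 482, 524, 525, 548, 581, 593, 598 → median = 524
|x − 524|: 63, 0, 42, 74, 100, 57, 90, 69, 128, 24, 1
Sorted deviations: 0, 1, 24, 42, 57, 63, 69, 74, 90, 100, 128 → MAD = 63

63 ms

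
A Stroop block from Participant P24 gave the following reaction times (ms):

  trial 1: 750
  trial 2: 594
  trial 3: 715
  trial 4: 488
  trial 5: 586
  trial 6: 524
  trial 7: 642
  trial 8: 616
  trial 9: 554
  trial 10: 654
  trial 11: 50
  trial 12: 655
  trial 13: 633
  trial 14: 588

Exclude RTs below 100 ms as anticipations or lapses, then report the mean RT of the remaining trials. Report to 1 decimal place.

Excluded: 50
Retained (n=13): Σ = 7999
Mean = 7999/13 = 615.3077

615.3 ms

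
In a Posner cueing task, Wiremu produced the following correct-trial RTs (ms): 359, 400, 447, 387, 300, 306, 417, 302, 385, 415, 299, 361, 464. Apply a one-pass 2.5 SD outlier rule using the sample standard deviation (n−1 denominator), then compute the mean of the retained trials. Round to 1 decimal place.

372.5 ms

n = 13, ΣRT = 4842, M = 372.462
Σ(x−M)² = 39197.23; s = √(39197.23/12) = 57.153
Cutoffs: 372.462 ± 2.5·57.153 → [229.6, 515.3]
No RTs fall outside the cutoffs; all 13 retained. Mean = 4842/13 = 372.462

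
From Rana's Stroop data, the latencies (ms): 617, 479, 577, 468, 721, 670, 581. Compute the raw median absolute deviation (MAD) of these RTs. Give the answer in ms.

Sorted: 468, 479, 577, 581, 617, 670, 721 → median = 581
|x − 581|: 36, 102, 4, 113, 140, 89, 0
Sorted deviations: 0, 4, 36, 89, 102, 113, 140 → MAD = 89

89 ms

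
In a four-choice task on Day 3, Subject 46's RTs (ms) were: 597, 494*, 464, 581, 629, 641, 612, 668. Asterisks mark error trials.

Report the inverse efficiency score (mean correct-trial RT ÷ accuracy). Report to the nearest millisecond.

Correct trials (n=7): 597, 464, 581, 629, 641, 612, 668
Mean correct RT = 4192/7 = 598.8571 ms
Proportion correct = 7/8
IES = 598.8571 / (7/8) = 684.408 ms

684 ms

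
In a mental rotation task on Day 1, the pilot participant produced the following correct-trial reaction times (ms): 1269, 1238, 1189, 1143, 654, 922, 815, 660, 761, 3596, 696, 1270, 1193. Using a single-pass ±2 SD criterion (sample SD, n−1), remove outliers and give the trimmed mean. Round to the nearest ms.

n = 13, ΣRT = 15406, M = 1185.077
Σ(x−M)² = 7014406.92; s = √(7014406.92/12) = 764.548
Cutoffs: 1185.077 ± 2·764.548 → [-344.0, 2714.2]
Outside: 3596 → excluded.
Retained (n=12): Σ = 11810, mean = 11810/12 = 984.167

984 ms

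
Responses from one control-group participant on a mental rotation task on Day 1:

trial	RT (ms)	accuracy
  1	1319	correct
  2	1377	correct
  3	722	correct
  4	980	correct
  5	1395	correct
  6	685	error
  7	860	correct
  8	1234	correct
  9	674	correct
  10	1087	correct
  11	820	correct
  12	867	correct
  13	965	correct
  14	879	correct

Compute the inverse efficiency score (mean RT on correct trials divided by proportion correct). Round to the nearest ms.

Correct trials (n=13): 1319, 1377, 722, 980, 1395, 860, 1234, 674, 1087, 820, 867, 965, 879
Mean correct RT = 13179/13 = 1013.7692 ms
Proportion correct = 13/14
IES = 1013.7692 / (13/14) = 1091.751 ms

1092 ms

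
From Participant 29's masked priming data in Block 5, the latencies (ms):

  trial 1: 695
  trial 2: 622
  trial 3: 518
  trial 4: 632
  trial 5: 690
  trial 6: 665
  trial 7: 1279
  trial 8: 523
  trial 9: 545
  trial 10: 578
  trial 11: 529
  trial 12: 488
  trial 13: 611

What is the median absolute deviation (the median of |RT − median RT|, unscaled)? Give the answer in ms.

Sorted: 488, 518, 523, 529, 545, 578, 611, 622, 632, 665, 690, 695, 1279 → median = 611
|x − 611|: 84, 11, 93, 21, 79, 54, 668, 88, 66, 33, 82, 123, 0
Sorted deviations: 0, 11, 21, 33, 54, 66, 79, 82, 84, 88, 93, 123, 668 → MAD = 79

79 ms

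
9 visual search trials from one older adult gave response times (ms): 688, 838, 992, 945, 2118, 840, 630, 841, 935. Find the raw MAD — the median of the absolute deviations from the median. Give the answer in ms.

104 ms

Sorted: 630, 688, 838, 840, 841, 935, 945, 992, 2118 → median = 841
|x − 841|: 153, 3, 151, 104, 1277, 1, 211, 0, 94
Sorted deviations: 0, 1, 3, 94, 104, 151, 153, 211, 1277 → MAD = 104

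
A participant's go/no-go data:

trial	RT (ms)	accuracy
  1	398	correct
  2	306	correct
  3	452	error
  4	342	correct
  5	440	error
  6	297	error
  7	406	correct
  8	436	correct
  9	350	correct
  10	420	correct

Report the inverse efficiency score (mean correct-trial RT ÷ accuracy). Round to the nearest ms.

542 ms

Correct trials (n=7): 398, 306, 342, 406, 436, 350, 420
Mean correct RT = 2658/7 = 379.7143 ms
Proportion correct = 7/10
IES = 379.7143 / (7/10) = 542.449 ms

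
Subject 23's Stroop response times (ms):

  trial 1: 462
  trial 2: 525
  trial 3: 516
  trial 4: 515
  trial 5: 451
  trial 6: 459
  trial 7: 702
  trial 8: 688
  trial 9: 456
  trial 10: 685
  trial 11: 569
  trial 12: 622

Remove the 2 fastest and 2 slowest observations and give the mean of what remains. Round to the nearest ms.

Sorted: 451, 456, 459, 462, 515, 516, 525, 569, 622, 685, 688, 702
Drop lowest 2 (451, 456) and highest 2 (688, 702)
Remaining (n=8): Σ = 4353, mean = 4353/8 = 544.125

544 ms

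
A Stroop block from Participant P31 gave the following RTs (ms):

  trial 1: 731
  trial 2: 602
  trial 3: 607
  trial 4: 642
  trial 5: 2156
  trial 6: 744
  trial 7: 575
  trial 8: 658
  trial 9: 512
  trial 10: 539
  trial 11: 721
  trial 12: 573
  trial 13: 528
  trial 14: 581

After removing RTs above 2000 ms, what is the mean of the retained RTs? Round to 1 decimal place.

616.4 ms

Excluded: 2156
Retained (n=13): Σ = 8013
Mean = 8013/13 = 616.3846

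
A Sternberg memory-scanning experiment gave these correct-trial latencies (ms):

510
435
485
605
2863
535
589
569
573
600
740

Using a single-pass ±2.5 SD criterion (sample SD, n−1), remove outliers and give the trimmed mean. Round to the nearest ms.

564 ms

n = 11, ΣRT = 8504, M = 773.091
Σ(x−M)² = 4865814.91; s = √(4865814.91/10) = 697.554
Cutoffs: 773.091 ± 2.5·697.554 → [-970.8, 2517.0]
Outside: 2863 → excluded.
Retained (n=10): Σ = 5641, mean = 5641/10 = 564.100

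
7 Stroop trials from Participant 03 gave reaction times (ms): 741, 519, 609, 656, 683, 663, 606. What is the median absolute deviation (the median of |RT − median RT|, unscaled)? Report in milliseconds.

47 ms

Sorted: 519, 606, 609, 656, 663, 683, 741 → median = 656
|x − 656|: 85, 137, 47, 0, 27, 7, 50
Sorted deviations: 0, 7, 27, 47, 50, 85, 137 → MAD = 47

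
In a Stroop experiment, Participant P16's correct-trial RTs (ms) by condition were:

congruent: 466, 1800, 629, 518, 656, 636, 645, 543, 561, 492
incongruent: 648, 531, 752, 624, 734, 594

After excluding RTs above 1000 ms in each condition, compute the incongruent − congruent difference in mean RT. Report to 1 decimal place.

75.4 ms

congruent: exclude 1800
M(congruent) = 5146/9 = 571.778
M(incongruent) = 3883/6 = 647.167
Difference = 647.167 − 571.778 = 75.389 ms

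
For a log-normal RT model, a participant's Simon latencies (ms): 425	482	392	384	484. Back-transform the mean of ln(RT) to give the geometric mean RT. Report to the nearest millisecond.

431 ms

ln(RT): 6.0521, 6.1779, 5.9713, 5.9506, 6.1821
Mean ln(RT) = 30.3340/5 = 6.06680
Geometric mean = exp(6.06680) = 431.30 ms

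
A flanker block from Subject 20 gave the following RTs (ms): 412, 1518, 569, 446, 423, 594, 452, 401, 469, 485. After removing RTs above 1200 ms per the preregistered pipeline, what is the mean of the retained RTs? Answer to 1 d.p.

472.3 ms

Excluded: 1518
Retained (n=9): Σ = 4251
Mean = 4251/9 = 472.3333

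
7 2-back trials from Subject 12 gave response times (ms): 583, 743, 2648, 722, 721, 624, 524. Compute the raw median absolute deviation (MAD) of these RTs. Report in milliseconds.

97 ms

Sorted: 524, 583, 624, 721, 722, 743, 2648 → median = 721
|x − 721|: 138, 22, 1927, 1, 0, 97, 197
Sorted deviations: 0, 1, 22, 97, 138, 197, 1927 → MAD = 97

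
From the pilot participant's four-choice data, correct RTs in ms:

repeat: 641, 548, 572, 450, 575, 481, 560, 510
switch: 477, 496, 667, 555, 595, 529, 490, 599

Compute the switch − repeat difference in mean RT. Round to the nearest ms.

M(repeat) = 4337/8 = 542.125
M(switch) = 4408/8 = 551.000
Difference = 551.000 − 542.125 = 8.875 ms

9 ms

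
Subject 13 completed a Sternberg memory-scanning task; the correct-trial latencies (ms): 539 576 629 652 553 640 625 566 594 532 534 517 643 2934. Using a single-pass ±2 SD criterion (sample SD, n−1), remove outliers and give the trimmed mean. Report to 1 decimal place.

584.6 ms

n = 14, ΣRT = 10534, M = 752.429
Σ(x−M)² = 5153459.43; s = √(5153459.43/13) = 629.619
Cutoffs: 752.429 ± 2·629.619 → [-506.8, 2011.7]
Outside: 2934 → excluded.
Retained (n=13): Σ = 7600, mean = 7600/13 = 584.615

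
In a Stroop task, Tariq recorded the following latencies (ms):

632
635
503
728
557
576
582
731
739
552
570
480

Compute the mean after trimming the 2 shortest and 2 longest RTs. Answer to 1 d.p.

604.0 ms

Sorted: 480, 503, 552, 557, 570, 576, 582, 632, 635, 728, 731, 739
Drop lowest 2 (480, 503) and highest 2 (731, 739)
Remaining (n=8): Σ = 4832, mean = 4832/8 = 604.000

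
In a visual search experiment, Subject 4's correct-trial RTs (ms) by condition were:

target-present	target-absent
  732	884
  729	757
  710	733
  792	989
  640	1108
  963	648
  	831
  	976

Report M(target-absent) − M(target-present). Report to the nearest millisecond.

M(target-present) = 4566/6 = 761.000
M(target-absent) = 6926/8 = 865.750
Difference = 865.750 − 761.000 = 104.750 ms

105 ms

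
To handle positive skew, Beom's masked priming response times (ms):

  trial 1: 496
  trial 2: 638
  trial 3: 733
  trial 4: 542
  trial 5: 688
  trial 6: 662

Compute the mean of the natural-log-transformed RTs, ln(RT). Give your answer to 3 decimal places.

ln(RT): 6.2066, 6.4583, 6.5971, 6.2953, 6.5338, 6.4953
Σ ln(RT) = 38.5864
Mean = 38.5864/6 = 6.43106

6.431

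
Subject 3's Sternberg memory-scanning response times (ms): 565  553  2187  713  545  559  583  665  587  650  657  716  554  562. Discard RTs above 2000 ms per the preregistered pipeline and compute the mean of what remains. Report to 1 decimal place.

608.4 ms

Excluded: 2187
Retained (n=13): Σ = 7909
Mean = 7909/13 = 608.3846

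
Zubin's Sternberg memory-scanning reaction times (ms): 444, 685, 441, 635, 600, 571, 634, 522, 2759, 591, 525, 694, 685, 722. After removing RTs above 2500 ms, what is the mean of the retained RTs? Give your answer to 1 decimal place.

Excluded: 2759
Retained (n=13): Σ = 7749
Mean = 7749/13 = 596.0769

596.1 ms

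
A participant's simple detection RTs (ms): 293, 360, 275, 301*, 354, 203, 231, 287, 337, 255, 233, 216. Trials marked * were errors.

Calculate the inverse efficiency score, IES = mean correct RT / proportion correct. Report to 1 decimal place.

301.9 ms

Correct trials (n=11): 293, 360, 275, 354, 203, 231, 287, 337, 255, 233, 216
Mean correct RT = 3044/11 = 276.7273 ms
Proportion correct = 11/12
IES = 276.7273 / (11/12) = 301.884 ms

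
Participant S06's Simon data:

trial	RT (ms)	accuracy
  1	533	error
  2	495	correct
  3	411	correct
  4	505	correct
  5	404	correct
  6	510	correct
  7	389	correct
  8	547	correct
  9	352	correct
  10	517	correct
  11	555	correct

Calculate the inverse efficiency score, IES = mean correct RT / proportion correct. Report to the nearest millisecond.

Correct trials (n=10): 495, 411, 505, 404, 510, 389, 547, 352, 517, 555
Mean correct RT = 4685/10 = 468.5000 ms
Proportion correct = 10/11
IES = 468.5000 / (10/11) = 515.350 ms

515 ms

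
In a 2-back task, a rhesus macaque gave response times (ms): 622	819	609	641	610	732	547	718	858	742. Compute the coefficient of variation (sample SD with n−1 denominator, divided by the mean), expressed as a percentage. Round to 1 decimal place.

14.5%

n = 10, Σ = 6898, M = 689.8000
Σ(x−M)² = 90551.600; s = √(90551.600/9) = 100.3060
CV = 100.3060 / 689.8000 = 0.14541 = 14.541%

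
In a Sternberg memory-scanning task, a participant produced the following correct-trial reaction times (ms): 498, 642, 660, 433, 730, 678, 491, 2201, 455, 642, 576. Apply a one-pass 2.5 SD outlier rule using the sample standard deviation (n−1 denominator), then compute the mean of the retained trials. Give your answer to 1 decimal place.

n = 11, ΣRT = 8006, M = 727.818
Σ(x−M)² = 2485375.64; s = √(2485375.64/10) = 498.535
Cutoffs: 727.818 ± 2.5·498.535 → [-518.5, 1974.2]
Outside: 2201 → excluded.
Retained (n=10): Σ = 5805, mean = 5805/10 = 580.500

580.5 ms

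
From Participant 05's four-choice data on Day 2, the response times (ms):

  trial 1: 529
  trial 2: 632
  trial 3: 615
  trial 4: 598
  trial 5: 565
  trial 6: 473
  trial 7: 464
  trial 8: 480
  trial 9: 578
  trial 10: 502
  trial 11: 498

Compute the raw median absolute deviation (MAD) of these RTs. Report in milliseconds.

Sorted: 464, 473, 480, 498, 502, 529, 565, 578, 598, 615, 632 → median = 529
|x − 529|: 0, 103, 86, 69, 36, 56, 65, 49, 49, 27, 31
Sorted deviations: 0, 27, 31, 36, 49, 49, 56, 65, 69, 86, 103 → MAD = 49

49 ms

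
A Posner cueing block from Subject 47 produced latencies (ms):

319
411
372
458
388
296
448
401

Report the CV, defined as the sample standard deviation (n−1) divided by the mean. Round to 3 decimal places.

0.147

n = 8, Σ = 3093, M = 386.6250
Σ(x−M)² = 22663.875; s = √(22663.875/7) = 56.9008
CV = 56.9008 / 386.6250 = 0.14717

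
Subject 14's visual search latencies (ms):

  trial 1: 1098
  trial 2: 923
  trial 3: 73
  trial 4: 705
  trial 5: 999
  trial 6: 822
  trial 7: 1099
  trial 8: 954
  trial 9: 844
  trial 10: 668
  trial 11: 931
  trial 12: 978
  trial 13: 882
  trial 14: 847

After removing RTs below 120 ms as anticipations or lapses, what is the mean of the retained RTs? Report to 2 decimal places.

Excluded: 73
Retained (n=13): Σ = 11750
Mean = 11750/13 = 903.8462

903.85 ms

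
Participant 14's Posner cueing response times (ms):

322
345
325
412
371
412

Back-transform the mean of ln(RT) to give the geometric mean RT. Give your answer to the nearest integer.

ln(RT): 5.7746, 5.8435, 5.7838, 6.0210, 5.9162, 6.0210
Mean ln(RT) = 35.3602/6 = 5.89336
Geometric mean = exp(5.89336) = 362.62 ms

363 ms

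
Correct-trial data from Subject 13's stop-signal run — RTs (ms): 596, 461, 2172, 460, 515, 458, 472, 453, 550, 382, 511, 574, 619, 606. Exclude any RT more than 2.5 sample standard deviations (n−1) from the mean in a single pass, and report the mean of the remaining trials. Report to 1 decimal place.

n = 14, ΣRT = 8829, M = 630.643
Σ(x−M)² = 2621375.21; s = √(2621375.21/13) = 449.048
Cutoffs: 630.643 ± 2.5·449.048 → [-492.0, 1753.3]
Outside: 2172 → excluded.
Retained (n=13): Σ = 6657, mean = 6657/13 = 512.077

512.1 ms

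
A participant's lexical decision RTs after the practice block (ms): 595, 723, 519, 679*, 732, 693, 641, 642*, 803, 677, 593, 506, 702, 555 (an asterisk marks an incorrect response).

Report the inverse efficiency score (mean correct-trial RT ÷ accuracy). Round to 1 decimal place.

Correct trials (n=12): 595, 723, 519, 732, 693, 641, 803, 677, 593, 506, 702, 555
Mean correct RT = 7739/12 = 644.9167 ms
Proportion correct = 12/14
IES = 644.9167 / (12/14) = 752.403 ms

752.4 ms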